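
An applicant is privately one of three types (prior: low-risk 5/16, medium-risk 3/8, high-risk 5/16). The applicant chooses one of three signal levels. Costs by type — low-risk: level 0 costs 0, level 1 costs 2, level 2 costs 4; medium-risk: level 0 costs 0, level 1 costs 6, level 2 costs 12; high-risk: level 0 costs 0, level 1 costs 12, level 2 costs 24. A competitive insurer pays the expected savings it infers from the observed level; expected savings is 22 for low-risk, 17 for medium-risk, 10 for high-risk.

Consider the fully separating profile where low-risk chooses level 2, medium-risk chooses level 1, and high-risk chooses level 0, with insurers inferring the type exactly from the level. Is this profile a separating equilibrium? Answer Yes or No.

Yes

Separating rebates: level 2 → 22, level 1 → 17, level 0 → 10.
low-risk (assigned level 2): level 0: 10 − 0 = 10; level 1: 17 − 2 = 15; level 2: 22 − 4 = 18. low-risk stays.
medium-risk (assigned level 1): level 0: 10 − 0 = 10; level 1: 17 − 6 = 11; level 2: 22 − 12 = 10. medium-risk stays.
high-risk (assigned level 0): level 0: 10 − 0 = 10; level 1: 17 − 12 = 5; level 2: 22 − 24 = -2. high-risk stays.
Every type prefers its assigned level; separation holds.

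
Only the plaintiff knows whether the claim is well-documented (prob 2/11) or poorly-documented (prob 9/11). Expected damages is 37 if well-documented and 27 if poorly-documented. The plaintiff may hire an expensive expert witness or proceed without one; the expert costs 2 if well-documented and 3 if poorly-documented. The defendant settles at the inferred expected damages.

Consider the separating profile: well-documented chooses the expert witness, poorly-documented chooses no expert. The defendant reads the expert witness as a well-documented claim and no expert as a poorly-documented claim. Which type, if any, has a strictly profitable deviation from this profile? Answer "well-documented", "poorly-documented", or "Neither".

poorly-documented

The expert witness pays 37; no expert pays 27.
well-documented: assigned the expert witness, nets 37 − 2 = 35; deviating to no expert nets 27.
poorly-documented: assigned no expert, nets 27; deviating to the expert witness nets 37 − 3 = 34.
The poorly-documented type gains 7 by deviating.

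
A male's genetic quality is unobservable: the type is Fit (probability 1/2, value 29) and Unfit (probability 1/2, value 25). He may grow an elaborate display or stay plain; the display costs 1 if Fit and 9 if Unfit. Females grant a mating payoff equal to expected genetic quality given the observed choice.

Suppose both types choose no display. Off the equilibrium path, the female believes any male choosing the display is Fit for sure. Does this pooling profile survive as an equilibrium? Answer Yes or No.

No

On path, the female holds the prior and pays 1/2·29 + 1/2·25 = 27. Off path (the display), believing Fit, it pays 29.
Fit: no display nets 27; the display nets 29 − 1 = 28. Fit would deviate.
Unfit: no display nets 27; the display nets 29 − 9 = 20. Unfit stays.
A type deviates, so pooling fails.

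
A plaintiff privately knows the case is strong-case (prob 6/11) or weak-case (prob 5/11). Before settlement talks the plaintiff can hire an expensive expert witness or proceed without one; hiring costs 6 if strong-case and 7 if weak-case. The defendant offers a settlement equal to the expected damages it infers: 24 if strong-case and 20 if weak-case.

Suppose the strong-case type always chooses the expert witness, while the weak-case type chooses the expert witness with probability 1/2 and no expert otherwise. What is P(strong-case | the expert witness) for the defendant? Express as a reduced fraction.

P(the expert witness) = (6/11)·1 + (5/11)·(1/2) = 17/22.
By Bayes' rule, P(strong-case | the expert witness) = (6/11) / (17/22) = 12/17.

12/17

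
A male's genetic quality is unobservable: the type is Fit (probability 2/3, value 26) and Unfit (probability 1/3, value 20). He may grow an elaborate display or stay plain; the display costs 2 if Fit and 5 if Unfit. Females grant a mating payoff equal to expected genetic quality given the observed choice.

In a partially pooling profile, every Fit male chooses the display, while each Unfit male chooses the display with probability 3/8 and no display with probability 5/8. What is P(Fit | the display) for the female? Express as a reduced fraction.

16/19

P(the display) = (2/3)·1 + (1/3)·(3/8) = 19/24.
By Bayes' rule, P(Fit | the display) = (2/3) / (19/24) = 16/19.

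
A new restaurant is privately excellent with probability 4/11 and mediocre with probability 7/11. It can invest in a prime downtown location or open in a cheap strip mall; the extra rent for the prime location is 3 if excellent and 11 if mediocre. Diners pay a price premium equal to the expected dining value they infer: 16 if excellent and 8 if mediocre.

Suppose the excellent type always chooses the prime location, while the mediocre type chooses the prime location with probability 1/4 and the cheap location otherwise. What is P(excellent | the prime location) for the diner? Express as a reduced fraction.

P(the prime location) = (4/11)·1 + (7/11)·(1/4) = 23/44.
By Bayes' rule, P(excellent | the prime location) = (4/11) / (23/44) = 16/23.

16/23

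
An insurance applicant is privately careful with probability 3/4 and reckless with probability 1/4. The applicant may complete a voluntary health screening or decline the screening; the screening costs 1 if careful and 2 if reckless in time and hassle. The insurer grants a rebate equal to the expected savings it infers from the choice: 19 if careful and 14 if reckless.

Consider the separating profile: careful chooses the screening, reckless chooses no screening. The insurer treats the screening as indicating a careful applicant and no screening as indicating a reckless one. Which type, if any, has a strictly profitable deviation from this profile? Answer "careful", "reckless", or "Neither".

reckless

The screening pays 19; no screening pays 14.
careful: assigned the screening, nets 19 − 1 = 18; deviating to no screening nets 14.
reckless: assigned no screening, nets 14; deviating to the screening nets 19 − 2 = 17.
The reckless type gains 3 by deviating.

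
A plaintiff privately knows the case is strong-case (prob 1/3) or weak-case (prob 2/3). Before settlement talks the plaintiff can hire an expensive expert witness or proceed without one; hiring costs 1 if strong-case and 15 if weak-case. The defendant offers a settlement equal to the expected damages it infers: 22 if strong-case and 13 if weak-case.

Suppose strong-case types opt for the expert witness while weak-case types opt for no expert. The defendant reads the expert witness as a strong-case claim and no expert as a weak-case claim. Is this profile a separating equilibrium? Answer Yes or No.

Under these beliefs, the expert witness earns settlement 22 and no expert earns settlement 13.
strong-case: the expert witness nets 22 − 1 = 21; no expert nets 13. strong-case prefers the expert witness.
weak-case: the expert witness nets 22 − 15 = 7; no expert nets 13. weak-case prefers no expert.
Neither type deviates, so the separating profile is an equilibrium.

Yes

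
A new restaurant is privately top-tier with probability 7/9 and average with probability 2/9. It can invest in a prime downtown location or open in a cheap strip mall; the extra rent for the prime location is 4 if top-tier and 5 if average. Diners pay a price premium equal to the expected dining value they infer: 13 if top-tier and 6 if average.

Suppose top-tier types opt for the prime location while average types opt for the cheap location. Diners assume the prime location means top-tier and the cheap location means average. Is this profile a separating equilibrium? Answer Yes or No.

No

Under these beliefs, the prime location earns price premium 13 and the cheap location earns price premium 6.
top-tier: the prime location nets 13 − 4 = 9; the cheap location nets 6. top-tier prefers the prime location.
average: the prime location nets 13 − 5 = 8; the cheap location nets 6. average would deviate to the prime location.
average has a profitable deviation, so the profile is not an equilibrium.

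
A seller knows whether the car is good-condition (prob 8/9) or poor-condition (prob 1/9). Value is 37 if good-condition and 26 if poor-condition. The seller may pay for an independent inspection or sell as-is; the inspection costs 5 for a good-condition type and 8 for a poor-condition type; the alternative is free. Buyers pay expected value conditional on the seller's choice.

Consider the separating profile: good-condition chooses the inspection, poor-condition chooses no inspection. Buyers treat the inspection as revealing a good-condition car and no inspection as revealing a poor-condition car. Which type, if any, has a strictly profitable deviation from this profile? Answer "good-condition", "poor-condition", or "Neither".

The inspection pays 37; no inspection pays 26.
good-condition: assigned the inspection, nets 37 − 5 = 32; deviating to no inspection nets 26.
poor-condition: assigned no inspection, nets 26; deviating to the inspection nets 37 − 8 = 29.
The poor-condition type gains 3 by deviating.

poor-condition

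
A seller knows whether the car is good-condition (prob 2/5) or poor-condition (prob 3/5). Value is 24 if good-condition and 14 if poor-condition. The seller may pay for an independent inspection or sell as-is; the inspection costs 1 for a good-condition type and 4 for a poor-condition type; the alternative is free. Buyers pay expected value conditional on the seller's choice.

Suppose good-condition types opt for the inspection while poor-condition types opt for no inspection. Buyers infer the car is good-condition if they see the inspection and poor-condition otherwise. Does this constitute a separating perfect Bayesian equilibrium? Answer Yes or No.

No

Under these beliefs, the inspection earns price 24 and no inspection earns price 14.
good-condition: the inspection nets 24 − 1 = 23; no inspection nets 14. good-condition prefers the inspection.
poor-condition: the inspection nets 24 − 4 = 20; no inspection nets 14. poor-condition would deviate to the inspection.
poor-condition has a profitable deviation, so the profile is not an equilibrium.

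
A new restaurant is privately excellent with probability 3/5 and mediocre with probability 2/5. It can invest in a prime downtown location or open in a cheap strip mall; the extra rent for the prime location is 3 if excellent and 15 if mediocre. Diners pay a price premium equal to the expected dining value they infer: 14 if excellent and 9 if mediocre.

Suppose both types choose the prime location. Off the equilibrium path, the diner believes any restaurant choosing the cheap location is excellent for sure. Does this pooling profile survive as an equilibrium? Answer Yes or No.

On path, the diner holds the prior and pays 3/5·14 + 2/5·9 = 12. Off path (the cheap location), believing excellent, it pays 14.
excellent: the prime location nets 12 − 3 = 9; the cheap location nets 14. excellent would deviate.
mediocre: the prime location nets 12 − 15 = -3; the cheap location nets 14. mediocre would deviate.
A type deviates, so pooling fails.

No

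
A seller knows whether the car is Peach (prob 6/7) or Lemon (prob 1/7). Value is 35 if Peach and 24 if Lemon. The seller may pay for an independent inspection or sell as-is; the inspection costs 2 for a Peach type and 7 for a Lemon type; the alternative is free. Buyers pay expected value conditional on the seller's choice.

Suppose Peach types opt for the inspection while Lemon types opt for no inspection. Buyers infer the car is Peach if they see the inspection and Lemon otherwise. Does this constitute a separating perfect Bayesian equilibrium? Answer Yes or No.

No

Under these beliefs, the inspection earns price 35 and no inspection earns price 24.
Peach: the inspection nets 35 − 2 = 33; no inspection nets 24. Peach prefers the inspection.
Lemon: the inspection nets 35 − 7 = 28; no inspection nets 24. Lemon would deviate to the inspection.
Lemon has a profitable deviation, so the profile is not an equilibrium.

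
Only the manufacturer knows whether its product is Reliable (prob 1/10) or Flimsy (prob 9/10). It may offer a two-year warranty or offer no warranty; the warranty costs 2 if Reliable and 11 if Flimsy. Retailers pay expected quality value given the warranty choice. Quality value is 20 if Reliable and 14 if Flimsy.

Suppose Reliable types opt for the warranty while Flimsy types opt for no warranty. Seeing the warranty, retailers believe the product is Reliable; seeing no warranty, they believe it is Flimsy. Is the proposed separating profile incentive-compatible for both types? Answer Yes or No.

Under these beliefs, the warranty earns price 20 and no warranty earns price 14.
Reliable: the warranty nets 20 − 2 = 18; no warranty nets 14. Reliable prefers the warranty.
Flimsy: the warranty nets 20 − 11 = 9; no warranty nets 14. Flimsy prefers no warranty.
Neither type deviates, so the separating profile is an equilibrium.

Yes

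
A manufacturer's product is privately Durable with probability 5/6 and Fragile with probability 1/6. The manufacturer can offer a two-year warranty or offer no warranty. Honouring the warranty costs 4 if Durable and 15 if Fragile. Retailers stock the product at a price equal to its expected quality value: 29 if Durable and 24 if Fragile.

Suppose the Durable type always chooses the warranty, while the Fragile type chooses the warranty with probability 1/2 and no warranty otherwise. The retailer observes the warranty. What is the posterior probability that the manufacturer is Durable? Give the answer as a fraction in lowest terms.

P(the warranty) = (5/6)·1 + (1/6)·(1/2) = 11/12.
By Bayes' rule, P(Durable | the warranty) = (5/6) / (11/12) = 10/11.

10/11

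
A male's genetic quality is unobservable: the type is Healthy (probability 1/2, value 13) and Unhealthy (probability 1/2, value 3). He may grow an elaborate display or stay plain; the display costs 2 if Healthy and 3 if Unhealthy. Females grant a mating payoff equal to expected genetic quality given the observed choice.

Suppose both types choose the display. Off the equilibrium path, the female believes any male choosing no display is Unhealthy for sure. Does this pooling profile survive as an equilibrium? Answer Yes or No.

Yes

On path, the female holds the prior and pays 1/2·13 + 1/2·3 = 8. Off path (no display), believing Unhealthy, it pays 3.
Healthy: the display nets 8 − 2 = 6; no display nets 3. Healthy stays.
Unhealthy: the display nets 8 − 3 = 5; no display nets 3. Unhealthy stays.
No type deviates, so pooling is sustained.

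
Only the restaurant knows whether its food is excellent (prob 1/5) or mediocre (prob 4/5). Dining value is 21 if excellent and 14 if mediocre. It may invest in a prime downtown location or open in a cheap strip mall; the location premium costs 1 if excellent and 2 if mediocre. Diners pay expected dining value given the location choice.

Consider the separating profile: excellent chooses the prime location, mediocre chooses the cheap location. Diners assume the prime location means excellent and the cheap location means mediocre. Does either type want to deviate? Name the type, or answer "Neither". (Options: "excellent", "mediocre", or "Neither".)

The prime location pays 21; the cheap location pays 14.
excellent: assigned the prime location, nets 21 − 1 = 20; deviating to the cheap location nets 14.
mediocre: assigned the cheap location, nets 14; deviating to the prime location nets 21 − 2 = 19.
The mediocre type gains 5 by deviating.

mediocre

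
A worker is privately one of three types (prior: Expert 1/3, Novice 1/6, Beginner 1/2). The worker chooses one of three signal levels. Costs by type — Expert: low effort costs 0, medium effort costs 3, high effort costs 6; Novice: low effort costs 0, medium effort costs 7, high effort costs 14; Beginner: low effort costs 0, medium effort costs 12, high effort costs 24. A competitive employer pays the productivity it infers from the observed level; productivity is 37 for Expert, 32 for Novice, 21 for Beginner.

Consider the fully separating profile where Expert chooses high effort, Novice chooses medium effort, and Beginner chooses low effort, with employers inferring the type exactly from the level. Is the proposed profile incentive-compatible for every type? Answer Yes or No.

Separating wages: high effort → 37, medium effort → 32, low effort → 21.
Expert (assigned high effort): low effort: 21 − 0 = 21; medium effort: 32 − 3 = 29; high effort: 37 − 6 = 31. Expert stays.
Novice (assigned medium effort): low effort: 21 − 0 = 21; medium effort: 32 − 7 = 25; high effort: 37 − 14 = 23. Novice stays.
Beginner (assigned low effort): low effort: 21 − 0 = 21; medium effort: 32 − 12 = 20; high effort: 37 − 24 = 13. Beginner stays.
Every type prefers its assigned level; separation holds.

Yes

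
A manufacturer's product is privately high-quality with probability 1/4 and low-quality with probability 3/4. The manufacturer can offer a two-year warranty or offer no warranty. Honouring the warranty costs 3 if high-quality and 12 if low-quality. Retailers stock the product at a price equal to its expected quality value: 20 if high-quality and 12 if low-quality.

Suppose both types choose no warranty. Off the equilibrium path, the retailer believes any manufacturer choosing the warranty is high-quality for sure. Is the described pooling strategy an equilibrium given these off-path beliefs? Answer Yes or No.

On path, the retailer holds the prior and pays 1/4·20 + 3/4·12 = 14. Off path (the warranty), believing high-quality, it pays 20.
high-quality: no warranty nets 14; the warranty nets 20 − 3 = 17. high-quality would deviate.
low-quality: no warranty nets 14; the warranty nets 20 − 12 = 8. low-quality stays.
A type deviates, so pooling fails.

No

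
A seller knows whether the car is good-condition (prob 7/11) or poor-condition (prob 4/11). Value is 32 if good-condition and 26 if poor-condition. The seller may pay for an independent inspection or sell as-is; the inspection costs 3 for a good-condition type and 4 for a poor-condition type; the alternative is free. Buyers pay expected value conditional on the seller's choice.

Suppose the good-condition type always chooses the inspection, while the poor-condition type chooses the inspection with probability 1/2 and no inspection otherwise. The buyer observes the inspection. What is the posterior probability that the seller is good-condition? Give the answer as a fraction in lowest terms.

7/9

P(the inspection) = (7/11)·1 + (4/11)·(1/2) = 9/11.
By Bayes' rule, P(good-condition | the inspection) = (7/11) / (9/11) = 7/9.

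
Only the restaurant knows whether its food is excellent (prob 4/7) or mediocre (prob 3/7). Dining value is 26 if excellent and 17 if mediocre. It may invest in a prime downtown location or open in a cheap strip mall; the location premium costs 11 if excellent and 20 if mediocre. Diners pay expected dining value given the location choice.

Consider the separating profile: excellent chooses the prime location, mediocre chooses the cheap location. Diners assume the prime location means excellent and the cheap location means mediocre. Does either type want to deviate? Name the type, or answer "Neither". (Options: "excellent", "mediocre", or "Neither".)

excellent

The prime location pays 26; the cheap location pays 17.
excellent: assigned the prime location, nets 26 − 11 = 15; deviating to the cheap location nets 17.
mediocre: assigned the cheap location, nets 17; deviating to the prime location nets 26 − 20 = 6.
The excellent type gains 2 by deviating.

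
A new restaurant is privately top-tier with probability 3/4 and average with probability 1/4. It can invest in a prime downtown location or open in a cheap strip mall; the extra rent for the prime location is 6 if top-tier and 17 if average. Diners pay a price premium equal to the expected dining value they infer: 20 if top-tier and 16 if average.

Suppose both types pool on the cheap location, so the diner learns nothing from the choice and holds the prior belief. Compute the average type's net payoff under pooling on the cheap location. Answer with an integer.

19

Pooled price premium = 3/4·20 + 1/4·16 = 19.
average pays no cost for the cheap location, so net payoff = 19.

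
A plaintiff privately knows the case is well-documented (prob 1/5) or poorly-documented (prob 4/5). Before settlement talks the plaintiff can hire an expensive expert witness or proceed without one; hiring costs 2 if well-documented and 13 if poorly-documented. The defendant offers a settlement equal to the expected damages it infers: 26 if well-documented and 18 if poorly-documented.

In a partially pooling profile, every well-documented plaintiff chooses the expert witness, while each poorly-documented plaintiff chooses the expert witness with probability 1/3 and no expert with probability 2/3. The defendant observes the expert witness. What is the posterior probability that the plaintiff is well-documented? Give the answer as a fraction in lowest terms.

3/7

P(the expert witness) = (1/5)·1 + (4/5)·(1/3) = 7/15.
By Bayes' rule, P(well-documented | the expert witness) = (1/5) / (7/15) = 3/7.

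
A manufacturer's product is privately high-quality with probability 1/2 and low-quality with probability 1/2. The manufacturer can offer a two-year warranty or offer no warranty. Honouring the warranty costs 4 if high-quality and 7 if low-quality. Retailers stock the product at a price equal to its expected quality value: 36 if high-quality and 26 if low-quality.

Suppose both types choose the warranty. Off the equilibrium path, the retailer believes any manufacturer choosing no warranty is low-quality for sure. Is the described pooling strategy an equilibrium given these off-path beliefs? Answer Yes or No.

No

On path, the retailer holds the prior and pays 1/2·36 + 1/2·26 = 31. Off path (no warranty), believing low-quality, it pays 26.
high-quality: the warranty nets 31 − 4 = 27; no warranty nets 26. high-quality stays.
low-quality: the warranty nets 31 − 7 = 24; no warranty nets 26. low-quality would deviate.
A type deviates, so pooling fails.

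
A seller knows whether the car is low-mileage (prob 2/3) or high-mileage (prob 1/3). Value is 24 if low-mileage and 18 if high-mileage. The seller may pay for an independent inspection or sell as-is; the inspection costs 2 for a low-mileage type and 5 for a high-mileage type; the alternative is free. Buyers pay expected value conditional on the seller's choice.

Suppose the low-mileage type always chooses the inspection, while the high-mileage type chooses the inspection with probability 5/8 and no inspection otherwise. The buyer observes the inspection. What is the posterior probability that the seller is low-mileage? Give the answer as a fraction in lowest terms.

16/21

P(the inspection) = (2/3)·1 + (1/3)·(5/8) = 7/8.
By Bayes' rule, P(low-mileage | the inspection) = (2/3) / (7/8) = 16/21.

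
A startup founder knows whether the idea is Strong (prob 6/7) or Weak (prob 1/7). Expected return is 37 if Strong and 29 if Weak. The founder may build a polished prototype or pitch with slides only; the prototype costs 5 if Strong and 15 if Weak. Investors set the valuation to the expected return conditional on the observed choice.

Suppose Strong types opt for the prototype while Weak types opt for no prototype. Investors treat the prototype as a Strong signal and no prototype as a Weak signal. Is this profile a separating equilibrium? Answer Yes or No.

Yes

Under these beliefs, the prototype earns valuation 37 and no prototype earns valuation 29.
Strong: the prototype nets 37 − 5 = 32; no prototype nets 29. Strong prefers the prototype.
Weak: the prototype nets 37 − 15 = 22; no prototype nets 29. Weak prefers no prototype.
Neither type deviates, so the separating profile is an equilibrium.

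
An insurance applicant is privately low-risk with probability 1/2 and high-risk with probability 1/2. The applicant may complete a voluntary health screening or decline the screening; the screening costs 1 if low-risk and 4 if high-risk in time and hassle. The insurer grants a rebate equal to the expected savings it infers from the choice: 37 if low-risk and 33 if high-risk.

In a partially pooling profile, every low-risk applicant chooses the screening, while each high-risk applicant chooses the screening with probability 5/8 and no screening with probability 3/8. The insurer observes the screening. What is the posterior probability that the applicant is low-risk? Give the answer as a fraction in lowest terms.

8/13

P(the screening) = (1/2)·1 + (1/2)·(5/8) = 13/16.
By Bayes' rule, P(low-risk | the screening) = (1/2) / (13/16) = 8/13.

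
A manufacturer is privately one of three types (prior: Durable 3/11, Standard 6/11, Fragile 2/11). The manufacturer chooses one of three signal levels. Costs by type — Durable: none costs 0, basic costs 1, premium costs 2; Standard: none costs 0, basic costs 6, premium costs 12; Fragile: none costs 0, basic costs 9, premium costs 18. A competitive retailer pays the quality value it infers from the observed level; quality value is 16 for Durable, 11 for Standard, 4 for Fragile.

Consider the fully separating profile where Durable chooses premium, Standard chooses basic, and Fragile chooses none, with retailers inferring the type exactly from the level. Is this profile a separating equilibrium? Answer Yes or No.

Yes

Separating prices: premium → 16, basic → 11, none → 4.
Durable (assigned premium): none: 4 − 0 = 4; basic: 11 − 1 = 10; premium: 16 − 2 = 14. Durable stays.
Standard (assigned basic): none: 4 − 0 = 4; basic: 11 − 6 = 5; premium: 16 − 12 = 4. Standard stays.
Fragile (assigned none): none: 4 − 0 = 4; basic: 11 − 9 = 2; premium: 16 − 18 = -2. Fragile stays.
Every type prefers its assigned level; separation holds.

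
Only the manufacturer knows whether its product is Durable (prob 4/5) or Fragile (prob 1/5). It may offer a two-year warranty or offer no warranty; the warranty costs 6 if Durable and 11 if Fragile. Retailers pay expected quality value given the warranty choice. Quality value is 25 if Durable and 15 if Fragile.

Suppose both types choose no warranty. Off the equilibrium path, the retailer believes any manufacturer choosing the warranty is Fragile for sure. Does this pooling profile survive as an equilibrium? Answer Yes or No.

Yes

On path, the retailer holds the prior and pays 4/5·25 + 1/5·15 = 23. Off path (the warranty), believing Fragile, it pays 15.
Durable: no warranty nets 23; the warranty nets 15 − 6 = 9. Durable stays.
Fragile: no warranty nets 23; the warranty nets 15 − 11 = 4. Fragile stays.
No type deviates, so pooling is sustained.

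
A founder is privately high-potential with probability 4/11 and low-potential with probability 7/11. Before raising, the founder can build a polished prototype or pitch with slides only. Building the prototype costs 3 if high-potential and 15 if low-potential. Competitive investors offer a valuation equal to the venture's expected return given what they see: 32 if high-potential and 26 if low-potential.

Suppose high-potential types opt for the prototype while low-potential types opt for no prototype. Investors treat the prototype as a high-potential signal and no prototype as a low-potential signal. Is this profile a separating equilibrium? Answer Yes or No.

Under these beliefs, the prototype earns valuation 32 and no prototype earns valuation 26.
high-potential: the prototype nets 32 − 3 = 29; no prototype nets 26. high-potential prefers the prototype.
low-potential: the prototype nets 32 − 15 = 17; no prototype nets 26. low-potential prefers no prototype.
Neither type deviates, so the separating profile is an equilibrium.

Yes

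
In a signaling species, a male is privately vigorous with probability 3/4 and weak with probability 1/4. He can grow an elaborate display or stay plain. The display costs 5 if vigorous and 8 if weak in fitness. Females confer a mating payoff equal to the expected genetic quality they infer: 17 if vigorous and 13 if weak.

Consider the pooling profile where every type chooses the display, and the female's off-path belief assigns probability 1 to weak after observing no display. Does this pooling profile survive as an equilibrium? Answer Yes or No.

On path, the female holds the prior and pays 3/4·17 + 1/4·13 = 16. Off path (no display), believing weak, it pays 13.
vigorous: the display nets 16 − 5 = 11; no display nets 13. vigorous would deviate.
weak: the display nets 16 − 8 = 8; no display nets 13. weak would deviate.
A type deviates, so pooling fails.

No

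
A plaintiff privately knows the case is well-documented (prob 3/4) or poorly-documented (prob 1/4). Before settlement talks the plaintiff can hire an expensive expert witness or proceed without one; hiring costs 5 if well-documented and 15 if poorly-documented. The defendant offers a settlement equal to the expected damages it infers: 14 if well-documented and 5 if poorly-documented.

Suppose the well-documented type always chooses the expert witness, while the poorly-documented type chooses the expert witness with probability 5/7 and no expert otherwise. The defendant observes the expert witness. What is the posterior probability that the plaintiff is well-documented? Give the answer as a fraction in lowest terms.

21/26

P(the expert witness) = (3/4)·1 + (1/4)·(5/7) = 13/14.
By Bayes' rule, P(well-documented | the expert witness) = (3/4) / (13/14) = 21/26.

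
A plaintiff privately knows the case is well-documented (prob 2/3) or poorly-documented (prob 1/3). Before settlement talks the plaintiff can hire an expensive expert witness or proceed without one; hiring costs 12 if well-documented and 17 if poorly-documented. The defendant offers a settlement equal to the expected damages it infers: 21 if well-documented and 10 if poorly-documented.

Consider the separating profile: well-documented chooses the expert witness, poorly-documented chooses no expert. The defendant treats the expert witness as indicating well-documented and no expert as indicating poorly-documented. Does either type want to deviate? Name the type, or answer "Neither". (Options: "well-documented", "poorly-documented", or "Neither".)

The expert witness pays 21; no expert pays 10.
well-documented: assigned the expert witness, nets 21 − 12 = 9; deviating to no expert nets 10.
poorly-documented: assigned no expert, nets 10; deviating to the expert witness nets 21 − 17 = 4.
The well-documented type gains 1 by deviating.

well-documented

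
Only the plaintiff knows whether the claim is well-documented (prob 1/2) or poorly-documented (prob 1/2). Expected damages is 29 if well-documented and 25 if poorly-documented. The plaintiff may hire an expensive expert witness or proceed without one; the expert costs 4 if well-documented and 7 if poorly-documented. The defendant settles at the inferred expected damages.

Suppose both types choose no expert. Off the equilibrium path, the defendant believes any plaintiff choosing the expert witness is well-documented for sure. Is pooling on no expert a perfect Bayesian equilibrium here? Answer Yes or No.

Yes

On path, the defendant holds the prior and pays 1/2·29 + 1/2·25 = 27. Off path (the expert witness), believing well-documented, it pays 29.
well-documented: no expert nets 27; the expert witness nets 29 − 4 = 25. well-documented stays.
poorly-documented: no expert nets 27; the expert witness nets 29 − 7 = 22. poorly-documented stays.
No type deviates, so pooling is sustained.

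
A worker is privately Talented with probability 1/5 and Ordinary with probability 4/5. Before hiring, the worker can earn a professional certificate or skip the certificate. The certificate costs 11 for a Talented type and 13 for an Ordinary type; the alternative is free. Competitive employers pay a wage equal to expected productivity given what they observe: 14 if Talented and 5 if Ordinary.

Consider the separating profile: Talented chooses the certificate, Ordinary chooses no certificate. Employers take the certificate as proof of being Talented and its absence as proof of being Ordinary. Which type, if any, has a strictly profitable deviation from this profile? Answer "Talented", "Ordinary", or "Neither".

The certificate pays 14; no certificate pays 5.
Talented: assigned the certificate, nets 14 − 11 = 3; deviating to no certificate nets 5.
Ordinary: assigned no certificate, nets 5; deviating to the certificate nets 14 − 13 = 1.
The Talented type gains 2 by deviating.

Talented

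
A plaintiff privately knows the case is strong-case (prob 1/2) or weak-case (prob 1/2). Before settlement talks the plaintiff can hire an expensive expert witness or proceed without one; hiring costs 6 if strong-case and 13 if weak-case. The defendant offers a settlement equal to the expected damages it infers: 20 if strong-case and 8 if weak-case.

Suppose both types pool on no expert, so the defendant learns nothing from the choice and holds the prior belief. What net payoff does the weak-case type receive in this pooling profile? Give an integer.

14

Pooled settlement = 1/2·20 + 1/2·8 = 14.
weak-case pays no cost for no expert, so net payoff = 14.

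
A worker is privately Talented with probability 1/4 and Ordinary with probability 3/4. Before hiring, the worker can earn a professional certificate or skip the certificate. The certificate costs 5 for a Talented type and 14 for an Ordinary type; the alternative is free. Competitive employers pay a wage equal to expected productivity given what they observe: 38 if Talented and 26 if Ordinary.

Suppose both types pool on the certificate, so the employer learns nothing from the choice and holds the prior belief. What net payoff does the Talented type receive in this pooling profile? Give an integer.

24

Pooled wage = 1/4·38 + 3/4·26 = 29.
Talented pays cost 5 for the certificate, so net payoff = 29 − 5 = 24.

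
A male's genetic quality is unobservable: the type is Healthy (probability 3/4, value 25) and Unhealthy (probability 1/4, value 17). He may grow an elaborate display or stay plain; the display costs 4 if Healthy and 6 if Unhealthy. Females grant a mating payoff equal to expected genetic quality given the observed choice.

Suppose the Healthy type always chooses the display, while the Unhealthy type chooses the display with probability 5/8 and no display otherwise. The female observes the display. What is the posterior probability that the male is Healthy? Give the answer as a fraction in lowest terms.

P(the display) = (3/4)·1 + (1/4)·(5/8) = 29/32.
By Bayes' rule, P(Healthy | the display) = (3/4) / (29/32) = 24/29.

24/29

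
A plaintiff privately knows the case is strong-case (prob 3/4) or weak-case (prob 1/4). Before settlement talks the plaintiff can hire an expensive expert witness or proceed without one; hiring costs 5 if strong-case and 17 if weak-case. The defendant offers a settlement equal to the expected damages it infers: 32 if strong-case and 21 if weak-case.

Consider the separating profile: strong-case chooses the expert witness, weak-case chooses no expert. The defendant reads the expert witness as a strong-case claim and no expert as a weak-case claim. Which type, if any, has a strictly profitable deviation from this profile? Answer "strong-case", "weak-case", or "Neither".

The expert witness pays 32; no expert pays 21.
strong-case: assigned the expert witness, nets 32 − 5 = 27; deviating to no expert nets 21.
weak-case: assigned no expert, nets 21; deviating to the expert witness nets 32 − 17 = 15.
Both types strictly prefer their assigned action; no profitable deviation.

Neither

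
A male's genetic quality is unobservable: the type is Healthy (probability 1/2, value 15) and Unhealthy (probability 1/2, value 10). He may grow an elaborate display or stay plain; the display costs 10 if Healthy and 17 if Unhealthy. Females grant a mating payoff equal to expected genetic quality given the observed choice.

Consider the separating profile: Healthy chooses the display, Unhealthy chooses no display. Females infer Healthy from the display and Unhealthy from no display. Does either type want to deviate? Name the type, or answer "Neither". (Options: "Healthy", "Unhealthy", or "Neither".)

The display pays 15; no display pays 10.
Healthy: assigned the display, nets 15 − 10 = 5; deviating to no display nets 10.
Unhealthy: assigned no display, nets 10; deviating to the display nets 15 − 17 = -2.
The Healthy type gains 5 by deviating.

Healthy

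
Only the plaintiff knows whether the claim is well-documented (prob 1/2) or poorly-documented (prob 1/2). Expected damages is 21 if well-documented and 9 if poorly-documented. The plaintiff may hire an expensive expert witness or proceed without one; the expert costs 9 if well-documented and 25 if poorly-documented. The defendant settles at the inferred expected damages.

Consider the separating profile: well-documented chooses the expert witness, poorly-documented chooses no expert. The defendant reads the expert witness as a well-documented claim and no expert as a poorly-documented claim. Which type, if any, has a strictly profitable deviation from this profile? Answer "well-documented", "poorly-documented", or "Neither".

Neither

The expert witness pays 21; no expert pays 9.
well-documented: assigned the expert witness, nets 21 − 9 = 12; deviating to no expert nets 9.
poorly-documented: assigned no expert, nets 9; deviating to the expert witness nets 21 − 25 = -4.
Both types strictly prefer their assigned action; no profitable deviation.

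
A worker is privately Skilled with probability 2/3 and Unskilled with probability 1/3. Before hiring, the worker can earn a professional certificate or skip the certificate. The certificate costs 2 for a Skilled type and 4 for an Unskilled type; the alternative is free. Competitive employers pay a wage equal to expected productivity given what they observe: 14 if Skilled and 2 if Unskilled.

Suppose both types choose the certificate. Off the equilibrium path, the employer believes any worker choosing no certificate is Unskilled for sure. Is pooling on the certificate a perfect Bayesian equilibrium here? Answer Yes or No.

Yes

On path, the employer holds the prior and pays 2/3·14 + 1/3·2 = 10. Off path (no certificate), believing Unskilled, it pays 2.
Skilled: the certificate nets 10 − 2 = 8; no certificate nets 2. Skilled stays.
Unskilled: the certificate nets 10 − 4 = 6; no certificate nets 2. Unskilled stays.
No type deviates, so pooling is sustained.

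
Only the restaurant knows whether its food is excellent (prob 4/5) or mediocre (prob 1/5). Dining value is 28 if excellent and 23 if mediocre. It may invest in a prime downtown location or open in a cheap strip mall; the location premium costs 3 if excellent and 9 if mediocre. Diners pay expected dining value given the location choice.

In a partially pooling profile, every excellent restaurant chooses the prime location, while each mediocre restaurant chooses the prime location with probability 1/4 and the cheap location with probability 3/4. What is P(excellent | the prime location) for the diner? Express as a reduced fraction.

16/17

P(the prime location) = (4/5)·1 + (1/5)·(1/4) = 17/20.
By Bayes' rule, P(excellent | the prime location) = (4/5) / (17/20) = 16/17.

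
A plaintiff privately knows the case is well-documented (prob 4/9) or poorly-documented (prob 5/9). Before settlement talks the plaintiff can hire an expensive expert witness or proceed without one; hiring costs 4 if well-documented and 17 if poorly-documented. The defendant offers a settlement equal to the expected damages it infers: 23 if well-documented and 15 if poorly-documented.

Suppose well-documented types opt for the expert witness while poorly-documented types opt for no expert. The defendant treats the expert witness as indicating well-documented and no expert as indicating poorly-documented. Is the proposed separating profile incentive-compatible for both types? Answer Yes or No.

Under these beliefs, the expert witness earns settlement 23 and no expert earns settlement 15.
well-documented: the expert witness nets 23 − 4 = 19; no expert nets 15. well-documented prefers the expert witness.
poorly-documented: the expert witness nets 23 − 17 = 6; no expert nets 15. poorly-documented prefers no expert.
Neither type deviates, so the separating profile is an equilibrium.

Yes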